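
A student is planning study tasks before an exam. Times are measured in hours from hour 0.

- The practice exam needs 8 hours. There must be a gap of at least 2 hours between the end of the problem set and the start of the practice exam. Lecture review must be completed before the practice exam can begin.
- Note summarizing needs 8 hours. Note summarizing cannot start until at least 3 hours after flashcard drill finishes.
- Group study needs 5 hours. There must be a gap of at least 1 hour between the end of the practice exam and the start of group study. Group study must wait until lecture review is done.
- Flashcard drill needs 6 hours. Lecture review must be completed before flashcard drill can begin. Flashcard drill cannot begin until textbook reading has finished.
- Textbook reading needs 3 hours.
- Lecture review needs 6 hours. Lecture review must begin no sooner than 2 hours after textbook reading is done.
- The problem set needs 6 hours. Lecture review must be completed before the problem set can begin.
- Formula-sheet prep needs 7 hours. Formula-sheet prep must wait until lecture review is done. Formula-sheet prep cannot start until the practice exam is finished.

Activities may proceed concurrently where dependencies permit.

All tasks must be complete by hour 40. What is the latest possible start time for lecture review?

11

Nothing follows group study; the deadline of hour 40 is its only limit. It must start by 40 − 5 = hour 35.
Formula-sheet prep has no dependents, so it just needs to finish by hour 40. Starting by 40 − 7 = hour 33 achieves that.
The practice exam feeds group study (must start by hour 35, minus 1-hour gap → hour 34); formula-sheet prep (must start by hour 33). Taking the minimum, the practice exam must finish by hour 33 and start by 33 − 8 = hour 25.
Since the practice exam (must start by hour 25, minus 2-hour gap → hour 23) depends on it, the problem set must finish by hour 23. Backing off its 6-hour duration gives a latest start of hour 17.
Note summarizing must finish by hour 40; it takes 8 hours, so it must start by 40 − 8 = hour 32.
Flashcard drill has to be done before note summarizing (must start by hour 32, minus 3-hour gap → hour 29). That means finishing by hour 29, i.e. starting by 29 − 6 = hour 23.
For lecture review: the problem set (must start by hour 17); flashcard drill (must start by hour 23); the practice exam (must start by hour 25); group study (must start by hour 35); formula-sheet prep (must start by hour 33). The most restrictive is hour 17; with a 6-hour duration, lecture review must start by hour 11.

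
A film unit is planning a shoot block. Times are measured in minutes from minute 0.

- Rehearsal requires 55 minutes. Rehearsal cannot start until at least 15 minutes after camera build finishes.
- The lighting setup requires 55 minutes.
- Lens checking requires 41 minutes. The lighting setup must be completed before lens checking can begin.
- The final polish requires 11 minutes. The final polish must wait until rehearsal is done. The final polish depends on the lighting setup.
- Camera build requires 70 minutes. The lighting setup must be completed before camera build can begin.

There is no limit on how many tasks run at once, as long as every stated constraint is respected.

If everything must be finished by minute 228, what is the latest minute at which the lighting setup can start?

22

To finish by minute 228, the final polish (duration 11) must start no later than minute 217.
Rehearsal feeds into the final polish (must start by minute 217); so rehearsal must finish by minute 217 and therefore start by minute 162.
Since rehearsal (must start by minute 162, minus 15-minute gap → minute 147) depends on it, camera build must finish by minute 147. Backing off its 70-minute duration gives a latest start of minute 77.
To finish by minute 228, lens checking (duration 41) must start no later than minute 187.
The lighting setup feeds camera build (must start by minute 77); lens checking (must start by minute 187); the final polish (must start by minute 217). Taking the minimum, the lighting setup must finish by minute 77 and start by 77 − 55 = minute 22.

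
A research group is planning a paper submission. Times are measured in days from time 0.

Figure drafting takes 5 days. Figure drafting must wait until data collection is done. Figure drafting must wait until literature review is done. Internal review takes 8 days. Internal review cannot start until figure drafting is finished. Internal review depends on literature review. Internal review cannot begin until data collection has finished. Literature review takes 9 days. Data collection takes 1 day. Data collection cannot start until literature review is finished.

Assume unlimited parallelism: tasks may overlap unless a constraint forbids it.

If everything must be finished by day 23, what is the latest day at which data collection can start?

9

Nothing follows internal review; the deadline of day 23 is its only limit. It must start by 23 − 8 = day 15.
Figure drafting has to be done before internal review (must start by day 15). That means finishing by day 15, i.e. starting by 15 − 5 = day 10.
For data collection: figure drafting (must start by day 10); internal review (must start by day 15). The most restrictive is day 10; with a 1-day duration, data collection must start by day 9.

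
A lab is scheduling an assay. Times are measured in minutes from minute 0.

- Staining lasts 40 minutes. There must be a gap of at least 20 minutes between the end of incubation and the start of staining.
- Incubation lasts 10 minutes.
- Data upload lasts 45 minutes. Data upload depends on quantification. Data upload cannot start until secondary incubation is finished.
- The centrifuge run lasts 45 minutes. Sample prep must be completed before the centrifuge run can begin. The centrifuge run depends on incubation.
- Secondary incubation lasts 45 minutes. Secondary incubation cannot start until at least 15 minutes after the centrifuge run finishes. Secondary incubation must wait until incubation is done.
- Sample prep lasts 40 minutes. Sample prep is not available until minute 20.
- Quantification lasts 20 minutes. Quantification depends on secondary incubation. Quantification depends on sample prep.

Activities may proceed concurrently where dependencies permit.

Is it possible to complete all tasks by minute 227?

No

Incubation can start immediately at minute 0; it finishes at minute 10.
Staining cannot begin until incubation (finishes minute 10, plus 20-minute gap → minute 30). It runs from minute 30 to 30 + 40 = minute 70.
After its own release at minute 20, sample prep can start at minute 20 and finishes at minute 60.
The centrifuge run needs all of sample prep (finishes minute 60); incubation (finishes minute 10). That puts its earliest start at minute 60; it finishes at 60 + 45 = minute 105.
Secondary incubation needs all of the centrifuge run (finishes minute 105, plus 15-minute gap → minute 120); incubation (finishes minute 10). That puts its earliest start at minute 120; it finishes at 120 + 45 = minute 165.
Quantification cannot start until secondary incubation (finishes minute 165); sample prep (finishes minute 60). The controlling bound is minute 165, so quantification finishes at 165 + 20 = minute 185.
For data upload: quantification (finishes minute 185); secondary incubation (finishes minute 165). Taking the maximum gives a start of minute 185, and it finishes at 185 + 45 = minute 230.
The earliest everything can be done is minute 230, which is after the deadline of 227, so it is not possible.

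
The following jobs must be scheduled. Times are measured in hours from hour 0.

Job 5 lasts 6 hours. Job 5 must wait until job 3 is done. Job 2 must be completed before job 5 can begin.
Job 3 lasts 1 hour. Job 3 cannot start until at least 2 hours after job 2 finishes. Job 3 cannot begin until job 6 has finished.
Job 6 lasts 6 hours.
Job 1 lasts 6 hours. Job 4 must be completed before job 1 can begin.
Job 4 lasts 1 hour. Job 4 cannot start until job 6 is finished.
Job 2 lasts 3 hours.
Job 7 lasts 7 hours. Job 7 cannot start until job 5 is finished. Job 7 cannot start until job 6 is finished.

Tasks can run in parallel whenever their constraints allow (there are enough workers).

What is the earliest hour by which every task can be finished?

20

Nothing blocks job 6, so it runs from hour 0 to hour 6.
Job 4 waits on job 6 (finishes hour 6), so it starts at hour 6 and finishes at 6 + 1 = hour 7.
Job 1 cannot begin until job 4 (finishes hour 7). It runs from hour 7 to 7 + 6 = hour 13.
Nothing blocks job 2, so it runs from hour 0 to hour 3.
Job 3 needs all of job 2 (finishes hour 3, plus 2-hour gap → hour 5); job 6 (finishes hour 6). That puts its earliest start at hour 6; it finishes at 6 + 1 = hour 7.
Job 5 has to wait for job 3 (finishes hour 7); job 2 (finishes hour 3). The latest of these is hour 7, so job 5 runs hour 7 to 7 + 6 = hour 13.
Job 7 needs all of job 5 (finishes hour 13); job 6 (finishes hour 6). That puts its earliest start at hour 13; it finishes at 13 + 7 = hour 20.
All tasks are finished once the last one completes. Finish times: Job 1 at 13, Job 2 at 3, Job 3 at 7, Job 4 at 7, Job 5 at 13, Job 6 at 6, Job 7 at 20. The latest is hour 20.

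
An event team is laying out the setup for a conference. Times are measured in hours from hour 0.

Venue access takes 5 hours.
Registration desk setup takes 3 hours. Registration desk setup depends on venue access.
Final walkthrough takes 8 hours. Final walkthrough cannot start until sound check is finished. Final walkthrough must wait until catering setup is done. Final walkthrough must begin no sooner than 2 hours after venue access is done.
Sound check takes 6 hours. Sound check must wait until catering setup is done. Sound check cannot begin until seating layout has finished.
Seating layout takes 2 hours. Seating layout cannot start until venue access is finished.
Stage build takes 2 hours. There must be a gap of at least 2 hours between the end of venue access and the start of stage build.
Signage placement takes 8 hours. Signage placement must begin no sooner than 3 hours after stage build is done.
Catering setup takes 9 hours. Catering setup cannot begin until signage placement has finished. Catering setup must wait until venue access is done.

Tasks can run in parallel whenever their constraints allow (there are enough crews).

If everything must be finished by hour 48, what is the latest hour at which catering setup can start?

25

To finish by hour 48, final walkthrough (duration 8) must start no later than hour 40.
Sound check feeds into final walkthrough (must start by hour 40); so sound check must finish by hour 40 and therefore start by hour 34.
Catering setup has several dependents: sound check (must start by hour 34); final walkthrough (must start by hour 40). The earliest of those limits is hour 34, so catering setup must start by 34 − 9 = hour 25.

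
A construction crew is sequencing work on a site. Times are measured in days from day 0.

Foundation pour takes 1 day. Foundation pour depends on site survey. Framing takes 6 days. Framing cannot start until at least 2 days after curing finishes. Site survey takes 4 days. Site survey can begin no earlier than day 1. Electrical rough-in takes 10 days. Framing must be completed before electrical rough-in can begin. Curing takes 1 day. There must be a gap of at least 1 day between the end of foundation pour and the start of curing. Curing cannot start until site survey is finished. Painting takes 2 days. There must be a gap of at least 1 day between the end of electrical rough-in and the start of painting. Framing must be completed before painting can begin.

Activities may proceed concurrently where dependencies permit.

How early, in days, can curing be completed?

8

After its own release at day 1, site survey can start at day 1 and finishes at day 5.
Foundation pour cannot begin until site survey (finishes day 5). It runs from day 5 to 5 + 1 = day 6.
Curing needs all of foundation pour (finishes day 6, plus 1-day gap → day 7); site survey (finishes day 5). That puts its earliest start at day 7; it finishes at 7 + 1 = day 8.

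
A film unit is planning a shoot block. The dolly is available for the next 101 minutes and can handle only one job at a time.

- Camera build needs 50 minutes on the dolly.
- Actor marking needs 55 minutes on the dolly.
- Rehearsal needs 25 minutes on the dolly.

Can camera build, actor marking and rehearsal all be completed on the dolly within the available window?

No

Running back to back, the jobs need 50 + 55 + 25 = 130 minutes on the dolly.
Since 130 > 101, they cannot all fit.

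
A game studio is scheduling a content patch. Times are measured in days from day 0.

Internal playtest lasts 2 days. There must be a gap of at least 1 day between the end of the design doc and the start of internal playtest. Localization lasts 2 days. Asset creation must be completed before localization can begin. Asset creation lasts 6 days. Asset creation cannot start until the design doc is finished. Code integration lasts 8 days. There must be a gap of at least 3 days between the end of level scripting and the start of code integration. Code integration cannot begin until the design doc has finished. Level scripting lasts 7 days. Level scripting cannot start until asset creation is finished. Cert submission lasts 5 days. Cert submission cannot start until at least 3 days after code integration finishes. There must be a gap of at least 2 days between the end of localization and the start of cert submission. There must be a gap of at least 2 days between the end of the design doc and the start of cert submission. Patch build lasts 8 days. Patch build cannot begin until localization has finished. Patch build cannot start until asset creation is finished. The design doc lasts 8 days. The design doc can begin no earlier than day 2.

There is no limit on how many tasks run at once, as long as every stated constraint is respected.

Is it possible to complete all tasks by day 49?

Yes

After its own release at day 2, the design doc can start at day 2 and finishes at day 10.
Internal playtest cannot begin until the design doc (finishes day 10, plus 1-day gap → day 11). It runs from day 11 to 11 + 2 = day 13.
Asset creation waits on the design doc (finishes day 10), so it starts at day 10 and finishes at 10 + 6 = day 16.
After asset creation (finishes day 16), localization can start at day 16 and finishes at day 18.
Patch build cannot start until localization (finishes day 18); asset creation (finishes day 16). The controlling bound is day 18, so patch build finishes at 18 + 8 = day 26.
After asset creation (finishes day 16), level scripting can start at day 16 and finishes at day 23.
For code integration: level scripting (finishes day 23, plus 3-day gap → day 26); the design doc (finishes day 10). Taking the maximum gives a start of day 26, and it finishes at 26 + 8 = day 34.
Cert submission needs all of code integration (finishes day 34, plus 3-day gap → day 37); localization (finishes day 18, plus 2-day gap → day 20); the design doc (finishes day 10, plus 2-day gap → day 12). That puts its earliest start at day 37; it finishes at 37 + 5 = day 42.
Every task is finished by day 42, which is no later than the deadline of 49, so the schedule is feasible.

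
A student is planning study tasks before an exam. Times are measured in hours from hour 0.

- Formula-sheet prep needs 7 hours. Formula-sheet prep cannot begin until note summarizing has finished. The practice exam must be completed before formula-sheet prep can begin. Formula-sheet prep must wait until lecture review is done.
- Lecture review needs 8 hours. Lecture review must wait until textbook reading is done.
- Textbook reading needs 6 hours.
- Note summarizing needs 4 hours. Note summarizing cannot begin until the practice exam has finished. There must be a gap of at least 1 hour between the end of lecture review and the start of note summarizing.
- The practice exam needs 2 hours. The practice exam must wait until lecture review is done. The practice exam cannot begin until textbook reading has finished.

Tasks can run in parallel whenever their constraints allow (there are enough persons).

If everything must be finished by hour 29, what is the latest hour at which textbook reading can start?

2

To finish by hour 29, formula-sheet prep (duration 7) must start no later than hour 22.
Note summarizing has to be done before formula-sheet prep (must start by hour 22). That means finishing by hour 22, i.e. starting by 22 − 4 = hour 18.
The practice exam must finish in time for note summarizing (must start by hour 18); formula-sheet prep (must start by hour 22). The tightest is hour 18, so the practice exam must start by 18 − 2 = hour 16.
For lecture review: the practice exam (must start by hour 16); note summarizing (must start by hour 18, minus 1-hour gap → hour 17); formula-sheet prep (must start by hour 22). The most restrictive is hour 16; with an 8-hour duration, lecture review must start by hour 8.
Textbook reading must finish in time for lecture review (must start by hour 8); the practice exam (must start by hour 16). The tightest is hour 8, so textbook reading must start by 8 − 6 = hour 2.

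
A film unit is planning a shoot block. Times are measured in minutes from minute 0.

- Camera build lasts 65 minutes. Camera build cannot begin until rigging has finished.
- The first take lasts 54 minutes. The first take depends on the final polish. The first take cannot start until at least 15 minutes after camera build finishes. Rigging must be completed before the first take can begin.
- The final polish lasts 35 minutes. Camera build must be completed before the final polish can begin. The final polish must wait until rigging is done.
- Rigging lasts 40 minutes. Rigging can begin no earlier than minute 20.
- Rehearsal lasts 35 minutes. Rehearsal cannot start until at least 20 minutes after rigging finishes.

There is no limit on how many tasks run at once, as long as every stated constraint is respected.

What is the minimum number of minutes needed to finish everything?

214

After its own release at minute 20, rigging can start at minute 20 and finishes at minute 60.
Rehearsal cannot begin until rigging (finishes minute 60, plus 20-minute gap → minute 80). It runs from minute 80 to 80 + 35 = minute 115.
Camera build waits on rigging (finishes minute 60), so it starts at minute 60 and finishes at 60 + 65 = minute 125.
The final polish has to wait for camera build (finishes minute 125); rigging (finishes minute 60). The latest of these is minute 125, so the final polish runs minute 125 to 125 + 35 = minute 160.
The first take has to wait for the final polish (finishes minute 160); camera build (finishes minute 125, plus 15-minute gap → minute 140); rigging (finishes minute 60). The latest of these is minute 160, so the first take runs minute 160 to 160 + 54 = minute 214.
All tasks are finished once the last one completes. Finish times: Rigging at 60, Camera build at 125, Rehearsal at 115, The final polish at 160, The first take at 214. The latest is minute 214.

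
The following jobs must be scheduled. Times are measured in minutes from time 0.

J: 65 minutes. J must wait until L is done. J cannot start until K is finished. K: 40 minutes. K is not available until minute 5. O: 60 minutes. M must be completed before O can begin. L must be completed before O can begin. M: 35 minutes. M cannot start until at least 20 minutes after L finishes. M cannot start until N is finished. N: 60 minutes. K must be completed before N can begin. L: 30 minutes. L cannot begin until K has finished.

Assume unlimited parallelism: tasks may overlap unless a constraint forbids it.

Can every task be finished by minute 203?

Yes

K waits on its own release at minute 5, so it starts at minute 5 and finishes at 5 + 40 = minute 45.
N waits on K (finishes minute 45), so it starts at minute 45 and finishes at 45 + 60 = minute 105.
L waits on K (finishes minute 45), so it starts at minute 45 and finishes at 45 + 30 = minute 75.
M cannot start until L (finishes minute 75, plus 20-minute gap → minute 95); N (finishes minute 105). The controlling bound is minute 105, so M finishes at 105 + 35 = minute 140.
O needs all of M (finishes minute 140); L (finishes minute 75). That puts its earliest start at minute 140; it finishes at 140 + 60 = minute 200.
J cannot start until L (finishes minute 75); K (finishes minute 45). The controlling bound is minute 75, so J finishes at 75 + 65 = minute 140.
Every task is finished by minute 200, which is no later than the deadline of 203, so the schedule is feasible.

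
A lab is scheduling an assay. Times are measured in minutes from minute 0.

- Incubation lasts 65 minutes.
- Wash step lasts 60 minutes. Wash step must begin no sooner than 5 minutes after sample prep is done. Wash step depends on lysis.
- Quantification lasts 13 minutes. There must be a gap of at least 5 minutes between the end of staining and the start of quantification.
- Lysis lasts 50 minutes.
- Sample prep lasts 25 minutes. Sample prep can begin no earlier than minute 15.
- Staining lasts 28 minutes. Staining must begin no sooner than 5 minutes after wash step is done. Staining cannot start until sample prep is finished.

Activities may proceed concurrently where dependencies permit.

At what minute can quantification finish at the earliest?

161

Nothing blocks lysis, so it runs from minute 0 to minute 50.
After its own release at minute 15, sample prep can start at minute 15 and finishes at minute 40.
Wash step needs all of sample prep (finishes minute 40, plus 5-minute gap → minute 45); lysis (finishes minute 50). That puts its earliest start at minute 50; it finishes at 50 + 60 = minute 110.
For staining: wash step (finishes minute 110, plus 5-minute gap → minute 115); sample prep (finishes minute 40). Taking the maximum gives a start of minute 115, and it finishes at 115 + 28 = minute 143.
Quantification cannot begin until staining (finishes minute 143, plus 5-minute gap → minute 148). It runs from minute 148 to 148 + 13 = minute 161.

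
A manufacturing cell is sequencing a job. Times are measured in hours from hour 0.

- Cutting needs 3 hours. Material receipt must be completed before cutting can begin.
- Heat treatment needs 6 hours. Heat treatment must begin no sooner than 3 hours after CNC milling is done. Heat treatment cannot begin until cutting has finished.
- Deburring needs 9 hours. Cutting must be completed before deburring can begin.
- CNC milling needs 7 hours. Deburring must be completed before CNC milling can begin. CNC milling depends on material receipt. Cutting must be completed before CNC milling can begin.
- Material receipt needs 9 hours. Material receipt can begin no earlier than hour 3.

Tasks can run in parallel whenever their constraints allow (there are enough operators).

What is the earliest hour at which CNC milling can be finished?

31

Material receipt waits on its own release at hour 3, so it starts at hour 3 and finishes at 3 + 9 = hour 12.
After material receipt (finishes hour 12), cutting can start at hour 12 and finishes at hour 15.
After cutting (finishes hour 15), deburring can start at hour 15 and finishes at hour 24.
For CNC milling: deburring (finishes hour 24); material receipt (finishes hour 12); cutting (finishes hour 15). Taking the maximum gives a start of hour 24, and it finishes at 24 + 7 = hour 31.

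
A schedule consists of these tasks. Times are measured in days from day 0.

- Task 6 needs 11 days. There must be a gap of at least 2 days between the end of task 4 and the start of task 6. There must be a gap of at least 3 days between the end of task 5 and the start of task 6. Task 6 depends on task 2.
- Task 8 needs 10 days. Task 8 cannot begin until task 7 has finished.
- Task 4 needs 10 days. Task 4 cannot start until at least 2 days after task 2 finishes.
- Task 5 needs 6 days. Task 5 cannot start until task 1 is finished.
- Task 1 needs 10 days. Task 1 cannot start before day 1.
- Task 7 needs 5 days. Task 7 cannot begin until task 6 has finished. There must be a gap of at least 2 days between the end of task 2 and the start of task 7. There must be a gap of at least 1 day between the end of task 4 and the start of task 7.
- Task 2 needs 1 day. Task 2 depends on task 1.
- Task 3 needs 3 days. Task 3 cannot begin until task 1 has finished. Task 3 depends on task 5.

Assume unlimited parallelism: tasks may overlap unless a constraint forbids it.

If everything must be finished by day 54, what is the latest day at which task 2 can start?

To finish by day 54, task 8 (duration 10) must start no later than day 44.
Task 7 must finish before task 8 (must start by day 44). With a 5-day duration, task 7 must start by 44 − 5 = day 39.
Since task 7 (must start by day 39) depends on it, task 6 must finish by day 39. Backing off its 11-day duration gives a latest start of day 28.
For task 4: task 6 (must start by day 28, minus 2-day gap → day 26); task 7 (must start by day 39, minus 1-day gap → day 38). The most restrictive is day 26; with a 10-day duration, task 4 must start by day 16.
For task 2: task 4 (must start by day 16, minus 2-day gap → day 14); task 6 (must start by day 28); task 7 (must start by day 39, minus 2-day gap → day 37). The most restrictive is day 14; with a 1-day duration, task 2 must start by day 13.

13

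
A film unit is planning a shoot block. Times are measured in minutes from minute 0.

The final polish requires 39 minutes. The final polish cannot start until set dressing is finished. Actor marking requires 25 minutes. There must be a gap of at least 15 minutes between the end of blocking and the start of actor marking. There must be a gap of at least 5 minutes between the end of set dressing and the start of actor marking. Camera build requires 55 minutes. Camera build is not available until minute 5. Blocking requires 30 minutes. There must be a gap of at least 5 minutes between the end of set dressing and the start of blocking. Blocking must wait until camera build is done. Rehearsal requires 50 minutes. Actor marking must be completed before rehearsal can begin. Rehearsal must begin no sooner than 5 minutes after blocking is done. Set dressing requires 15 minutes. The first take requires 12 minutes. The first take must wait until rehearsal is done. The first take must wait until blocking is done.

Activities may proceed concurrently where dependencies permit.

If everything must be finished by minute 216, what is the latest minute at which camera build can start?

29

The first take has no dependents, so it just needs to finish by minute 216. Starting by 216 − 12 = minute 204 achieves that.
Rehearsal feeds into the first take (must start by minute 204); so rehearsal must finish by minute 204 and therefore start by minute 154.
Actor marking must finish before rehearsal (must start by minute 154). With a 25-minute duration, actor marking must start by 154 − 25 = minute 129.
Blocking must finish in time for actor marking (must start by minute 129, minus 15-minute gap → minute 114); rehearsal (must start by minute 154, minus 5-minute gap → minute 149); the first take (must start by minute 204). The tightest is minute 114, so blocking must start by 114 − 30 = minute 84.
Camera build feeds into blocking (must start by minute 84); so camera build must finish by minute 84 and therefore start by minute 29.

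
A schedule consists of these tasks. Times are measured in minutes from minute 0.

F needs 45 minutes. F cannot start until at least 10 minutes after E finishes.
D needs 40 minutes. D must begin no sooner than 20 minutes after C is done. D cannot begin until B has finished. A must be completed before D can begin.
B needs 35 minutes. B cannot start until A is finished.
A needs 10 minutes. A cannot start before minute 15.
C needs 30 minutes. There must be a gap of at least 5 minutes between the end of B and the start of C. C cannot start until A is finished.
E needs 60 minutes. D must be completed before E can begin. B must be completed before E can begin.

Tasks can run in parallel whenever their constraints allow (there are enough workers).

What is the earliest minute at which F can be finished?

After its own release at minute 15, A can start at minute 15 and finishes at minute 25.
B waits on A (finishes minute 25), so it starts at minute 25 and finishes at 25 + 35 = minute 60.
C needs all of B (finishes minute 60, plus 5-minute gap → minute 65); A (finishes minute 25). That puts its earliest start at minute 65; it finishes at 65 + 30 = minute 95.
For D: C (finishes minute 95, plus 20-minute gap → minute 115); B (finishes minute 60); A (finishes minute 25). Taking the maximum gives a start of minute 115, and it finishes at 115 + 40 = minute 155.
E cannot start until D (finishes minute 155); B (finishes minute 60). The controlling bound is minute 155, so E finishes at 155 + 60 = minute 215.
F cannot begin until E (finishes minute 215, plus 10-minute gap → minute 225). It runs from minute 225 to 225 + 45 = minute 270.

270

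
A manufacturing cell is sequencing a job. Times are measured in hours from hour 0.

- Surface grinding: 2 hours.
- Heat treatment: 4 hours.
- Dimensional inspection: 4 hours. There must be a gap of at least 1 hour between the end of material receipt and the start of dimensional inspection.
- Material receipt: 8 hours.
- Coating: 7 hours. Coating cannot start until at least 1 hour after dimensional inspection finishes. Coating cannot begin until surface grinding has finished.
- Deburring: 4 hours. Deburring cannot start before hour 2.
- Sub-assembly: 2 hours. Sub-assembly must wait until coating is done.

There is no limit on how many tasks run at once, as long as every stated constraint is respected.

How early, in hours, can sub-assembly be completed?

Surface grinding can start immediately at hour 0; it finishes at hour 2.
Nothing blocks material receipt, so it runs from hour 0 to hour 8.
Dimensional inspection cannot begin until material receipt (finishes hour 8, plus 1-hour gap → hour 9). It runs from hour 9 to 9 + 4 = hour 13.
Coating needs all of dimensional inspection (finishes hour 13, plus 1-hour gap → hour 14); surface grinding (finishes hour 2). That puts its earliest start at hour 14; it finishes at 14 + 7 = hour 21.
Sub-assembly waits on coating (finishes hour 21), so it starts at hour 21 and finishes at 21 + 2 = hour 23.

23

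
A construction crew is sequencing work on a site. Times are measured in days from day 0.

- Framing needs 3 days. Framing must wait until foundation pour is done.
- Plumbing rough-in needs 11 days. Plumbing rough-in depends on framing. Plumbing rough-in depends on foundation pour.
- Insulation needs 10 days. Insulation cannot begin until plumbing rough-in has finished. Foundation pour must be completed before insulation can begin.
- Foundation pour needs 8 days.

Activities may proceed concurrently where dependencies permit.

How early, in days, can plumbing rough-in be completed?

Foundation pour can start immediately at day 0; it finishes at day 8.
Framing waits on foundation pour (finishes day 8), so it starts at day 8 and finishes at 8 + 3 = day 11.
Plumbing rough-in cannot start until framing (finishes day 11); foundation pour (finishes day 8). The controlling bound is day 11, so plumbing rough-in finishes at 11 + 11 = day 22.

22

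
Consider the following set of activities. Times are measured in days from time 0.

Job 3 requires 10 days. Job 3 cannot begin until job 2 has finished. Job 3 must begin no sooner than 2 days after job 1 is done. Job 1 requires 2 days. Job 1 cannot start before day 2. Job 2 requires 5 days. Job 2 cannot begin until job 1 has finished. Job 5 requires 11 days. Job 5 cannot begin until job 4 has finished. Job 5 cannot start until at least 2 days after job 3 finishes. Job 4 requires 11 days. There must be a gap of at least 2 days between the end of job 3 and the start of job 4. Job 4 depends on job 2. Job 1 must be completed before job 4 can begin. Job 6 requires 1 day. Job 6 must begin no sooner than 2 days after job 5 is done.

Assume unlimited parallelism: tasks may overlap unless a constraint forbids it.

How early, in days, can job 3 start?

Job 1 waits on its own release at day 2, so it starts at day 2 and finishes at 2 + 2 = day 4.
Job 2 cannot begin until job 1 (finishes day 4). It runs from day 4 to 4 + 5 = day 9.
Job 3 waits on job 2 (finishes day 9); job 1 (finishes day 4, plus 2-day gap → day 6). The latest of these is day 9, which is the earliest job 3 can start.

9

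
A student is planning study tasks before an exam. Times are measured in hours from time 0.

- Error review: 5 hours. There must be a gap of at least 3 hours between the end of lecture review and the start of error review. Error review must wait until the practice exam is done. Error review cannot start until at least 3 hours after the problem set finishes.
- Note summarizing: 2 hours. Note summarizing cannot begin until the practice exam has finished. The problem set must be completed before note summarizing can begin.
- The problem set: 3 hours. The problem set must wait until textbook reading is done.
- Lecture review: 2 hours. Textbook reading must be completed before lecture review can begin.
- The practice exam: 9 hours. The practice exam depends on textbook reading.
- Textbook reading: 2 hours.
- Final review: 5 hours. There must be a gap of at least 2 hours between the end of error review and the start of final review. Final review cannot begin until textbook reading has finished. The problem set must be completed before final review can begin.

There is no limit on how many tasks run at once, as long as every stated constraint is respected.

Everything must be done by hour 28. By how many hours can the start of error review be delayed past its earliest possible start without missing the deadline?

Textbook reading can start immediately at hour 0; it finishes at hour 2.
After textbook reading (finishes hour 2), the practice exam can start at hour 2 and finishes at hour 11.
After textbook reading (finishes hour 2), the problem set can start at hour 2 and finishes at hour 5.
After textbook reading (finishes hour 2), lecture review can start at hour 2 and finishes at hour 4.
For error review: lecture review (finishes hour 4, plus 3-hour gap → hour 7); the practice exam (finishes hour 11); the problem set (finishes hour 5, plus 3-hour gap → hour 8). Taking the maximum gives a start of hour 11, and it finishes at 11 + 5 = hour 16.

Working backward from the deadline:
Final review has no dependents, so it just needs to finish by hour 28. Starting by 28 − 5 = hour 23 achieves that.
Since final review (must start by hour 23, minus 2-hour gap → hour 21) depends on it, error review must finish by hour 21. Backing off its 5-hour duration gives a latest start of hour 16.
So error review can start as early as hour 11 and as late as hour 16, giving 16 − 11 = 5 hours of slack.

5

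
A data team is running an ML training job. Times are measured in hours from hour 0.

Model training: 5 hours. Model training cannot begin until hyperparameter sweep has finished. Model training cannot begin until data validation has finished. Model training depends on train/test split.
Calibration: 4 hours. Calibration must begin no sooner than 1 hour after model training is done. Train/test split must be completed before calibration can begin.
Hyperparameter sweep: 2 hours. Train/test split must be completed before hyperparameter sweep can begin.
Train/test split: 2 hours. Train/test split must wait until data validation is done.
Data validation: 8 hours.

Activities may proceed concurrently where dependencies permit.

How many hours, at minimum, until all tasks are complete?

Data validation can start immediately at hour 0; it finishes at hour 8.
After data validation (finishes hour 8), train/test split can start at hour 8 and finishes at hour 10.
After train/test split (finishes hour 10), hyperparameter sweep can start at hour 10 and finishes at hour 12.
For model training: hyperparameter sweep (finishes hour 12); data validation (finishes hour 8); train/test split (finishes hour 10). Taking the maximum gives a start of hour 12, and it finishes at 12 + 5 = hour 17.
For calibration: model training (finishes hour 17, plus 1-hour gap → hour 18); train/test split (finishes hour 10). Taking the maximum gives a start of hour 18, and it finishes at 18 + 4 = hour 22.
All tasks are finished once the last one completes. Finish times: Data validation at 8, Train/test split at 10, Hyperparameter sweep at 12, Model training at 17, Calibration at 22. The latest is hour 22.

22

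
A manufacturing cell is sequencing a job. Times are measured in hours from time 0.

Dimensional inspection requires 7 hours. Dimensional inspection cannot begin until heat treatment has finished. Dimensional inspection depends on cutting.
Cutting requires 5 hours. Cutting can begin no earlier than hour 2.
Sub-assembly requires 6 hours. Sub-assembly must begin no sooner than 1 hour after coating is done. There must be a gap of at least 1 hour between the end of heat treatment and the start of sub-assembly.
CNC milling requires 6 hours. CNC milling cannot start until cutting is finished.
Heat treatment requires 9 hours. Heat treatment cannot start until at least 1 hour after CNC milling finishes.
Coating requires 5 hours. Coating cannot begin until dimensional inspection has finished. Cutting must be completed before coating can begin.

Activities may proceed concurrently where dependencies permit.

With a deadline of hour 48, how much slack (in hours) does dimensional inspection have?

6

After its own release at hour 2, cutting can start at hour 2 and finishes at hour 7.
After cutting (finishes hour 7), CNC milling can start at hour 7 and finishes at hour 13.
Heat treatment cannot begin until CNC milling (finishes hour 13, plus 1-hour gap → hour 14). It runs from hour 14 to 14 + 9 = hour 23.
Dimensional inspection has to wait for heat treatment (finishes hour 23); cutting (finishes hour 7). The latest of these is hour 23, so dimensional inspection runs hour 23 to 23 + 7 = hour 30.

Working backward from the deadline:
Nothing follows sub-assembly; the deadline of hour 48 is its only limit. It must start by 48 − 6 = hour 42.
Coating must finish before sub-assembly (must start by hour 42, minus 1-hour gap → hour 41). With a 5-hour duration, coating must start by 41 − 5 = hour 36.
Dimensional inspection has to be done before coating (must start by hour 36). That means finishing by hour 36, i.e. starting by 36 − 7 = hour 29.
So dimensional inspection can start as early as hour 23 and as late as hour 29, giving 29 − 23 = 6 hours of slack.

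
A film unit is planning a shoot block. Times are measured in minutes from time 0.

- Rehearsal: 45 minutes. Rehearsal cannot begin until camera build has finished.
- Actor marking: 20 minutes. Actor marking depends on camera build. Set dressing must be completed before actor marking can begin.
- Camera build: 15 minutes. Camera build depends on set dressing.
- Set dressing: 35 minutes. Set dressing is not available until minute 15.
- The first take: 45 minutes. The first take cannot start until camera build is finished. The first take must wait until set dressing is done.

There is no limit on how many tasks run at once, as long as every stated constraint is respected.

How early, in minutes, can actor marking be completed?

Set dressing waits on its own release at minute 15, so it starts at minute 15 and finishes at 15 + 35 = minute 50.
Camera build cannot begin until set dressing (finishes minute 50). It runs from minute 50 to 50 + 15 = minute 65.
For actor marking: camera build (finishes minute 65); set dressing (finishes minute 50). Taking the maximum gives a start of minute 65, and it finishes at 65 + 20 = minute 85.

85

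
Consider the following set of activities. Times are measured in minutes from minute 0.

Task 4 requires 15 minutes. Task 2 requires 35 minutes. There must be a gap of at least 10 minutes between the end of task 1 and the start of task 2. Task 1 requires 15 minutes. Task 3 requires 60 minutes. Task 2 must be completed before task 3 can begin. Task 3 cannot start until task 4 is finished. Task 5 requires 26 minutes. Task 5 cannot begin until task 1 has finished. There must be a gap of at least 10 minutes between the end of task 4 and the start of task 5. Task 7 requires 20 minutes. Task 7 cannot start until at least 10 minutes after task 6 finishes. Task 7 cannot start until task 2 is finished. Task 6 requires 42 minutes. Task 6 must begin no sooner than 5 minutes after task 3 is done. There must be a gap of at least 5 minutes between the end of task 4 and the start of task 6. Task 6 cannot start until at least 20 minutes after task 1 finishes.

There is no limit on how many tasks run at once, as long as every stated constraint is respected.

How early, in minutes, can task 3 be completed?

120

Task 4 can start immediately at minute 0; it finishes at minute 15.
Task 1 has no prerequisites, so it starts at minute 0 and finishes at minute 15.
Task 2 waits on task 1 (finishes minute 15, plus 10-minute gap → minute 25), so it starts at minute 25 and finishes at 25 + 35 = minute 60.
Task 3 has to wait for task 2 (finishes minute 60); task 4 (finishes minute 15). The latest of these is minute 60, so task 3 runs minute 60 to 60 + 60 = minute 120.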